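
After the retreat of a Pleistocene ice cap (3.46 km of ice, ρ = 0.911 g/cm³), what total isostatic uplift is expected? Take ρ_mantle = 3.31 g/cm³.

Removing the load lets mantle flow back in; uplift u satisfies ρ_ice t = ρ_m u.
u = t ρ_ice/ρ_m = 3.46 km × 0.911/3.31 = 0.952 km.

0.952 km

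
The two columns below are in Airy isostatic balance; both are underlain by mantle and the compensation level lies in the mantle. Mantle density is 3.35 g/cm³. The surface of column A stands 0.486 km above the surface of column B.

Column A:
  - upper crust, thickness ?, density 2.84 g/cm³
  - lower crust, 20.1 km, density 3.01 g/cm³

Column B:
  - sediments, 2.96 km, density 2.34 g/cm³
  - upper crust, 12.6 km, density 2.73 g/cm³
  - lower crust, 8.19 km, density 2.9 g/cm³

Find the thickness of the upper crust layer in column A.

18.2 km

Take the compensation level at the base of the deeper column (depth z_c below the surface of column A) and equate Σ ρ_i t_i down to z_c; mantle fills any gap and the z_c terms cancel.
Column A: x×2.84 + 20.1×3.01 + (z_c − 20.1 − x)×3.35
Column B: 0.486×0 + 2.96×2.34 + 12.6×2.73 + 8.19×2.9 + (z_c − 0.486 − 23.75)×3.35
The z_c×3.35 term appears on both sides and cancels. Collect the known terms of each column as K = Σ(ρt)_known − 3.35 × (depth of known layers): K_A = 60.501 − 3.35×20.1 = −6.834; K_B = 65.0754 − 3.35×(0.486 + 23.75) = −16.1152.
Balance: K_A − x×(3.35 − 2.84) = K_B, so x = (K_A − K_B)/(3.35 − 2.84) = 9.2812/0.51 = 18.2 km.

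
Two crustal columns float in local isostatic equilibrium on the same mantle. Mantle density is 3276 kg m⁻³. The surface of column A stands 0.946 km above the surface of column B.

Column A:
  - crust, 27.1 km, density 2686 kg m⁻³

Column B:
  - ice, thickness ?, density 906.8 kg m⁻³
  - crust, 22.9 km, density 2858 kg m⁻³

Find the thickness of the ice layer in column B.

1.4 km

Take the compensation level at the base of the deeper column (depth z_c below the surface of column A) and equate Σ ρ_i t_i down to z_c; mantle fills any gap and the z_c terms cancel.
Column A: 27.1×2686 + (z_c − 27.1)×3276
Column B: 0.946×0 + x×906.8 + 22.9×2858 + (z_c − 0.946 − 22.9 − x)×3276
The z_c×3276 term appears on both sides and cancels. Collect the known terms of each column as K = Σ(ρt)_known − 3276 × (depth of known layers): K_A = 72790.6 − 3276×27.1 = −15989; K_B = 65448.2 − 3276×(0.946 + 22.9) = −12671.296.
Balance: K_A = K_B − x×(3276 − 906.8), so x = (K_B − K_A)/(3276 − 906.8) = 3317.7/2369.2 = 1.4 km.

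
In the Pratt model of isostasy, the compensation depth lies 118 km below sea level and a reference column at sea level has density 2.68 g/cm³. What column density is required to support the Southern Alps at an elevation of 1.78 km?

2.64 g/cm³

Pratt balance: ρ_ref D = ρ (D + h).
ρ = ρ_ref D/(D + h) = 2.68 × 118 km/(118 km + 1.78 km) = 2.64 g/cm³.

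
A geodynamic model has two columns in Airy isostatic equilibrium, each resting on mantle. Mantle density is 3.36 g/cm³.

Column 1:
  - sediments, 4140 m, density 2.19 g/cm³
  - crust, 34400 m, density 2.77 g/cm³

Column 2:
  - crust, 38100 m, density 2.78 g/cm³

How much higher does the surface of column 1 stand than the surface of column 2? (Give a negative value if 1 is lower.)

For any compensation level in the mantle, the mantle terms cancel and isostasy reduces to e = (Σt_1 − Σt_2) − (Σ(ρt)_1 − Σ(ρt)_2) / ρ_m.
Σt_1 = 38540 m; Σt_2 = 38100 m; Σ(ρt)_1 = 104354.6; Σ(ρt)_2 = 105918 (in m·g/cm³).
e = (38540 − 38100) − (104354.6 − 105918) / 3.36 = 905 m.

905 m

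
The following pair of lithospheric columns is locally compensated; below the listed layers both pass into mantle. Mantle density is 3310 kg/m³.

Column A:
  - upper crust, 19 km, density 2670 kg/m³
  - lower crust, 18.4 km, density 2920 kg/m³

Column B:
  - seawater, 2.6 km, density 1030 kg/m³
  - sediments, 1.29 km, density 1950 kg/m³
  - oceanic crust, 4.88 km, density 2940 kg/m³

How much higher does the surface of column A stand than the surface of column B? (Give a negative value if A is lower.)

2.98 km

For any compensation level in the mantle, the mantle terms cancel and isostasy reduces to e = (Σt_A − Σt_B) − (Σ(ρt)_A − Σ(ρt)_B) / ρ_m.
Σt_A = 37.4 km; Σt_B = 8.77 km; Σ(ρt)_A = 104458; Σ(ρt)_B = 19540.7 (in km·kg/m³).
e = (37.4 − 8.77) − (104458 − 19540.7) / 3310 = 2.98 km.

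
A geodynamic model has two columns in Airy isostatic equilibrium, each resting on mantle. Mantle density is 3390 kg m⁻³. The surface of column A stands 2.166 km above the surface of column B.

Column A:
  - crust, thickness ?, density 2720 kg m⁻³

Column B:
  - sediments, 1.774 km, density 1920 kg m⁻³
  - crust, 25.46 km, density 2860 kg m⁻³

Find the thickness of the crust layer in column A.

Take the compensation level at the base of the deeper column (depth z_c below the surface of column A) and equate Σ ρ_i t_i down to z_c; mantle fills any gap and the z_c terms cancel.
Column A: x×2720 + (z_c − 0 − x)×3390
Column B: 2.166×0 + 1.774×1920 + 25.46×2860 + (z_c − 2.166 − 27.234)×3390
The z_c×3390 term appears on both sides and cancels. Collect the known terms of each column as K = Σ(ρt)_known − 3390 × (depth of known layers): K_A = 0 − 3390×0 = 0; K_B = 76221.68 − 3390×(2.166 + 27.234) = −23444.32.
Balance: K_A − x×(3390 − 2720) = K_B, so x = (K_A − K_B)/(3390 − 2720) = 23444.3/670 = 35 km.

35 km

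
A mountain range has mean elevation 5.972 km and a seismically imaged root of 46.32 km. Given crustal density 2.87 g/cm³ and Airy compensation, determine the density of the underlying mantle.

3.24 g/cm³

Airy balance: ρ_c h = (ρ_m − ρ_c) r → ρ_m = ρ_c (1 + h/r).
ρ_m = 2.87 × (1 + 5.972 km/46.32 km) = 3.24 g/cm³.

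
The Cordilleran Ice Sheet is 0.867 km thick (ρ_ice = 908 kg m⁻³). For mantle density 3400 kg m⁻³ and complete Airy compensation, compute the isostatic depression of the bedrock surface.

Equating mass per unit area of the two columns: the ice load ρ_ice t is balanced by mantle displaced below, ρ_m s.
s = t ρ_ice / ρ_m = 0.867 km × 908/3400 = 0.232 km.

0.232 km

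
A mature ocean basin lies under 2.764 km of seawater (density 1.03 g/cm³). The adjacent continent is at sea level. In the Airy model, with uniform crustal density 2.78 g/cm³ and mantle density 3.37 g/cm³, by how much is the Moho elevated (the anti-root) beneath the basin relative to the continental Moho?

8.2 km

For local isostatic compensation: replacing crust with seawater at the top is compensated by replacing crust with mantle at the base: d (ρ_c − ρ_w) = a (ρ_m − ρ_c).
a = d (ρ_c − ρ_w)/(ρ_m − ρ_c) = 2.764 km × 1.75/0.59 = 8.2 km.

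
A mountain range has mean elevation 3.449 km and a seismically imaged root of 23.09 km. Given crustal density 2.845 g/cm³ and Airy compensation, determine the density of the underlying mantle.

Airy balance: ρ_c h = (ρ_m − ρ_c) r → ρ_m = ρ_c (1 + h/r).
ρ_m = 2.845 × (1 + 3.449 km/23.09 km) = 3.27 g/cm³.

3.27 g/cm³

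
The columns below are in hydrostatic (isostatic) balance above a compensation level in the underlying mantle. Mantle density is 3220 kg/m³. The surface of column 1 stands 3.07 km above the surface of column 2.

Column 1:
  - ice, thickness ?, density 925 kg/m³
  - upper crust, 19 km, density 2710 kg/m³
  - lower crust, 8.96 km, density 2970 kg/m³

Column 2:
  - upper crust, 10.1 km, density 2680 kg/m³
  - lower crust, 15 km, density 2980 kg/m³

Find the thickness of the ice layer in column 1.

Take the compensation level at the base of the deeper column (depth z_c below the surface of column 1) and equate Σ ρ_i t_i down to z_c; mantle fills any gap and the z_c terms cancel.
Column 1: x×925 + 19×2710 + 8.96×2970 + (z_c − 27.96 − x)×3220
Column 2: 3.07×0 + 10.1×2680 + 15×2980 + (z_c − 3.07 − 25.1)×3220
The z_c×3220 term appears on both sides and cancels. Collect the known terms of each column as K = Σ(ρt)_known − 3220 × (depth of known layers): K_1 = 78101.2 − 3220×27.96 = −11930; K_2 = 71768 − 3220×(3.07 + 25.1) = −18939.4.
Balance: K_1 − x×(3220 − 925) = K_2, so x = (K_1 − K_2)/(3220 − 925) = 7009.4/2295 = 3.05 km.

3.05 km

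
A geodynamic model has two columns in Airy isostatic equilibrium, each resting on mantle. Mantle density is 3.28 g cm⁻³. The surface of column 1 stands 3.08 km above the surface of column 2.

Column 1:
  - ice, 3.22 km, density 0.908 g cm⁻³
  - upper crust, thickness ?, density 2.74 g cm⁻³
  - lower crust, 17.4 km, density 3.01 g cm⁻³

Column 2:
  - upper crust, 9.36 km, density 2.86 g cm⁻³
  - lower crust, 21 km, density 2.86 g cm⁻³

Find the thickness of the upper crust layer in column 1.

19.5 km

Take the compensation level at the base of the deeper column (depth z_c below the surface of column 1) and equate Σ ρ_i t_i down to z_c; mantle fills any gap and the z_c terms cancel.
Column 1: 3.22×0.908 + x×2.74 + 17.4×3.01 + (z_c − 20.62 − x)×3.28
Column 2: 3.08×0 + 9.36×2.86 + 21×2.86 + (z_c − 3.08 − 30.36)×3.28
The z_c×3.28 term appears on both sides and cancels. Collect the known terms of each column as K = Σ(ρt)_known − 3.28 × (depth of known layers): K_1 = 55.29776 − 3.28×20.62 = −12.33584; K_2 = 86.8296 − 3.28×(3.08 + 30.36) = −22.8536.
Balance: K_1 − x×(3.28 − 2.74) = K_2, so x = (K_1 − K_2)/(3.28 − 2.74) = 10.5178/0.54 = 19.5 km.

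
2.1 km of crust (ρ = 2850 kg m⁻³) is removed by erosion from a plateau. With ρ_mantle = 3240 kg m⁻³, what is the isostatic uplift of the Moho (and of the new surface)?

1.85 km

Unloading: uplift u = e ρ_c/ρ_m = 2.1 km × 2850/3240 = 1.85 km.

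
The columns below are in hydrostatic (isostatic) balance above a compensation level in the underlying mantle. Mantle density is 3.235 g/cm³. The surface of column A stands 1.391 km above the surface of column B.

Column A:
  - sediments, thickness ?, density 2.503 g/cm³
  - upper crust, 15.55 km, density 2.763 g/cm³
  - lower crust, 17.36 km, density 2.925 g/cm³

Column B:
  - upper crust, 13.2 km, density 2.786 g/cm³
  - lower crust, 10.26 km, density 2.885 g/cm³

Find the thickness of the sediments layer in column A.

Take the compensation level at the base of the deeper column (depth z_c below the surface of column A) and equate Σ ρ_i t_i down to z_c; mantle fills any gap and the z_c terms cancel.
Column A: x×2.503 + 15.55×2.763 + 17.36×2.925 + (z_c − 32.91 − x)×3.235
Column B: 1.391×0 + 13.2×2.786 + 10.26×2.885 + (z_c − 1.391 − 23.46)×3.235
The z_c×3.235 term appears on both sides and cancels. Collect the known terms of each column as K = Σ(ρt)_known − 3.235 × (depth of known layers): K_A = 93.74265 − 3.235×32.91 = −12.7212; K_B = 66.3753 − 3.235×(1.391 + 23.46) = −14.017685.
Balance: K_A − x×(3.235 − 2.503) = K_B, so x = (K_A − K_B)/(3.235 − 2.503) = 1.29648/0.732 = 1.77 km.

1.77 km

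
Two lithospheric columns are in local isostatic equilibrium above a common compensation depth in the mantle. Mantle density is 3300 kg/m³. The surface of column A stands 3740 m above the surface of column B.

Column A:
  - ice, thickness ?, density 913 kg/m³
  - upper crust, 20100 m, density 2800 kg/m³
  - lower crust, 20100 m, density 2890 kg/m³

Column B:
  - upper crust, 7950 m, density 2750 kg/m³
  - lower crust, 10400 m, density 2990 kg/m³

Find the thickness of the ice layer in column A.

Take the compensation level at the base of the deeper column (depth z_c below the surface of column A) and equate Σ ρ_i t_i down to z_c; mantle fills any gap and the z_c terms cancel.
Column A: x×913 + 20100×2800 + 20100×2890 + (z_c − 40200 − x)×3300
Column B: 3740×0 + 7950×2750 + 10400×2990 + (z_c − 3740 − 18350)×3300
The z_c×3300 term appears on both sides and cancels. Collect the known terms of each column as K = Σ(ρt)_known − 3300 × (depth of known layers): K_A = 114369000 − 3300×40200 = −18291000; K_B = 52958500 − 3300×(3740 + 18350) = −19938500.
Balance: K_A − x×(3300 − 913) = K_B, so x = (K_A − K_B)/(3300 − 913) = 1647500/2387 = 690 m.

690 m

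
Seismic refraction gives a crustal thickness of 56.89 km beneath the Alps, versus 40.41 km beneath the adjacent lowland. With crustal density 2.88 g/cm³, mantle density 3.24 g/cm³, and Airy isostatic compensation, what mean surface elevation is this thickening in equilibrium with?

Excess crust Δ = 56.89 km − 40.41 km = 16.48 km, split between elevation h and root r with h + r = Δ.
Airy balance ρ_c h = (ρ_m − ρ_c) r gives r = h ρ_c/(ρ_m − ρ_c), so h (1 + ρ_c/(ρ_m − ρ_c)) = Δ, i.e. h = Δ (ρ_m − ρ_c)/ρ_m.
h = 16.48 km × 0.36/3.24 = 1.83 km.

1.83 km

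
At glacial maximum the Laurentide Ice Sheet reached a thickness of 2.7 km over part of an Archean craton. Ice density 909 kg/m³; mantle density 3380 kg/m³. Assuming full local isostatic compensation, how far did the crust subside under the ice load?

0.726 km

In Airy isostatic equilibrium: the ice load ρ_ice t is balanced by mantle displaced below, ρ_m s.
s = t ρ_ice / ρ_m = 2.7 km × 909/3380 = 0.726 km.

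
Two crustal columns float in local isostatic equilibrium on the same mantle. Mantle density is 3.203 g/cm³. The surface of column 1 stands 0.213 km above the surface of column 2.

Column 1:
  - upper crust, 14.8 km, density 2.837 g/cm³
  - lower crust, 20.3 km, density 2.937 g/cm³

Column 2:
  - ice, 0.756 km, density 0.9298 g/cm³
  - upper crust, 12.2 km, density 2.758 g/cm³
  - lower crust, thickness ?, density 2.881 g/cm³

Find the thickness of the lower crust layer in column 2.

9.28 km

Take the compensation level at the base of the deeper column (depth z_c below the surface of column 1) and equate Σ ρ_i t_i down to z_c; mantle fills any gap and the z_c terms cancel.
Column 1: 14.8×2.837 + 20.3×2.937 + (z_c − 35.1)×3.203
Column 2: 0.213×0 + 0.756×0.9298 + 12.2×2.758 + x×2.881 + (z_c − 0.213 − 12.956 − x)×3.203
The z_c×3.203 term appears on both sides and cancels. Collect the known terms of each column as K = Σ(ρt)_known − 3.203 × (depth of known layers): K_1 = 101.6087 − 3.203×35.1 = −10.8166; K_2 = 34.3505288 − 3.203×(0.213 + 12.956) = −7.8297782.
Balance: K_1 = K_2 − x×(3.203 − 2.881), so x = (K_2 − K_1)/(3.203 − 2.881) = 2.98682/0.322 = 9.28 km.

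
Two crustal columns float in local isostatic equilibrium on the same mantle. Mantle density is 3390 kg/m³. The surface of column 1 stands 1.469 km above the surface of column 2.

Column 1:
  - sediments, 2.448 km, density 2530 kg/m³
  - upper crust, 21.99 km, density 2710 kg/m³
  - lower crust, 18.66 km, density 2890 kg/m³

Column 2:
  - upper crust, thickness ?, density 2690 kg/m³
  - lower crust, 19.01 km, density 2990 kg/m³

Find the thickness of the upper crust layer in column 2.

19.7 km

Take the compensation level at the base of the deeper column (depth z_c below the surface of column 1) and equate Σ ρ_i t_i down to z_c; mantle fills any gap and the z_c terms cancel.
Column 1: 2.448×2530 + 21.99×2710 + 18.66×2890 + (z_c − 43.098)×3390
Column 2: 1.469×0 + x×2690 + 19.01×2990 + (z_c − 1.469 − 19.01 − x)×3390
The z_c×3390 term appears on both sides and cancels. Collect the known terms of each column as K = Σ(ρt)_known − 3390 × (depth of known layers): K_1 = 119713.74 − 3390×43.098 = −26388.48; K_2 = 56839.9 − 3390×(1.469 + 19.01) = −12583.91.
Balance: K_1 = K_2 − x×(3390 − 2690), so x = (K_2 − K_1)/(3390 − 2690) = 13804.6/700 = 19.7 km.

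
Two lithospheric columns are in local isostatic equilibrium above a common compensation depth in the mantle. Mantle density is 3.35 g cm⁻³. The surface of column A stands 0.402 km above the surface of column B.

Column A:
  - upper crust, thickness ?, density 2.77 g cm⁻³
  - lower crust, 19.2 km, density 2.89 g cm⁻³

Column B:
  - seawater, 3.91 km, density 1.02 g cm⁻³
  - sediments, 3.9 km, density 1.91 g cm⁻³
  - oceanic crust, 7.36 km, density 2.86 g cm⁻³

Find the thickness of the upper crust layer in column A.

18.7 km

Take the compensation level at the base of the deeper column (depth z_c below the surface of column A) and equate Σ ρ_i t_i down to z_c; mantle fills any gap and the z_c terms cancel.
Column A: x×2.77 + 19.2×2.89 + (z_c − 19.2 − x)×3.35
Column B: 0.402×0 + 3.91×1.02 + 3.9×1.91 + 7.36×2.86 + (z_c − 0.402 − 15.17)×3.35
The z_c×3.35 term appears on both sides and cancels. Collect the known terms of each column as K = Σ(ρt)_known − 3.35 × (depth of known layers): K_A = 55.488 − 3.35×19.2 = −8.832; K_B = 32.4868 − 3.35×(0.402 + 15.17) = −19.6794.
Balance: K_A − x×(3.35 − 2.77) = K_B, so x = (K_A − K_B)/(3.35 − 2.77) = 10.8474/0.58 = 18.7 km.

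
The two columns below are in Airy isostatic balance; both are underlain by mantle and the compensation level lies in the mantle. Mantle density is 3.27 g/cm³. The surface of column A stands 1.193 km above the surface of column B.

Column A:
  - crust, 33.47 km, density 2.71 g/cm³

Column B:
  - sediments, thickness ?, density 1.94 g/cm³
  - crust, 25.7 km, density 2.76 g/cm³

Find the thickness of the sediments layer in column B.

1.3 km

Take the compensation level at the base of the deeper column (depth z_c below the surface of column A) and equate Σ ρ_i t_i down to z_c; mantle fills any gap and the z_c terms cancel.
Column A: 33.47×2.71 + (z_c − 33.47)×3.27
Column B: 1.193×0 + x×1.94 + 25.7×2.76 + (z_c − 1.193 − 25.7 − x)×3.27
The z_c×3.27 term appears on both sides and cancels. Collect the known terms of each column as K = Σ(ρt)_known − 3.27 × (depth of known layers): K_A = 90.7037 − 3.27×33.47 = −18.7432; K_B = 70.932 − 3.27×(1.193 + 25.7) = −17.00811.
Balance: K_A = K_B − x×(3.27 − 1.94), so x = (K_B − K_A)/(3.27 − 1.94) = 1.73509/1.33 = 1.3 km.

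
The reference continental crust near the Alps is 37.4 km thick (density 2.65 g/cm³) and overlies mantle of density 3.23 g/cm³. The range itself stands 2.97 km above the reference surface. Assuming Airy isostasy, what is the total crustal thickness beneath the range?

Root depth r = h ρ_c / (ρ_m − ρ_c) = 2.97 km × 2.65 / 0.58 = 13.57 km.
Total thickness = T + h + r = 37.4 km + 2.97 km + 13.57 km = 53.9 km.

53.9 km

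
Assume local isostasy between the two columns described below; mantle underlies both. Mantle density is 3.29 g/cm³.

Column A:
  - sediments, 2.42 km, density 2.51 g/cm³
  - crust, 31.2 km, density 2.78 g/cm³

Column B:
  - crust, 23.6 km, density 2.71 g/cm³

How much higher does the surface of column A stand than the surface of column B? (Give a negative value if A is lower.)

1.25 km

For any compensation level in the mantle, the mantle terms cancel and isostasy reduces to e = (Σt_A − Σt_B) − (Σ(ρt)_A − Σ(ρt)_B) / ρ_m.
Σt_A = 33.62 km; Σt_B = 23.6 km; Σ(ρt)_A = 92.8102; Σ(ρt)_B = 63.956 (in km·g/cm³).
e = (33.62 − 23.6) − (92.8102 − 63.956) / 3.29 = 1.25 km.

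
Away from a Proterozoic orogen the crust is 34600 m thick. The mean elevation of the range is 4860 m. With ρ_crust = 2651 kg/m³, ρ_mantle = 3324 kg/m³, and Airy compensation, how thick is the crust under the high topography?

Root depth r = h ρ_c / (ρ_m − ρ_c) = 4860 m × 2651 / 673 = 19140 m.
Total thickness = T + h + r = 34600 m + 4860 m + 19140 m = 58600 m.

58600 m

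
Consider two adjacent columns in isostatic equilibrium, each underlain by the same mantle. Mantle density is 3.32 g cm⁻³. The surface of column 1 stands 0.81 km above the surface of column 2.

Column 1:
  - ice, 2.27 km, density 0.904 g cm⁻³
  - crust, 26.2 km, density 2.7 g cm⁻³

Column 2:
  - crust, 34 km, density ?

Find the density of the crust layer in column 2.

2.76 g cm⁻³

Take the compensation level at the base of the deeper column (depth z_c below the surface of column 1) and equate Σ ρ_i t_i down to z_c; mantle fills any gap and the z_c terms cancel.
Column 1: 2.27×0.904 + 26.2×2.7 + (z_c − 28.47)×3.32
Column 2: 0.81×0 + 34×ρ + (z_c − 0.81 − 34)×3.32
The z_c×3.32 term appears on both sides and cancels. Collect the known terms of each column as K = Σ(ρt)_known − 3.32 × (depth of known layers): K_1 = 72.79208 − 3.32×28.47 = −21.72832; K_2 = 0 − 3.32×(0.81 + 34) = −115.5692.
Balance: K_1 = K_2 + 34×ρ, so ρ = (K_1 − K_2)/34 = 93.8409/34 = 2.76 g cm⁻³.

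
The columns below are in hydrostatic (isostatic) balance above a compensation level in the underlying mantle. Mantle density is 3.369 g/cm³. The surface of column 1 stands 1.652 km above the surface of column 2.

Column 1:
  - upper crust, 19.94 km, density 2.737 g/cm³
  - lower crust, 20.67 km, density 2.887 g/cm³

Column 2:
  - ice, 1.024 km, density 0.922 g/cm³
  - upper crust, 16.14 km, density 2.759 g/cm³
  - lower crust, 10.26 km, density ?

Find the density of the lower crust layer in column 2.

Take the compensation level at the base of the deeper column (depth z_c below the surface of column 1) and equate Σ ρ_i t_i down to z_c; mantle fills any gap and the z_c terms cancel.
Column 1: 19.94×2.737 + 20.67×2.887 + (z_c − 40.61)×3.369
Column 2: 1.652×0 + 1.024×0.922 + 16.14×2.759 + 10.26×ρ + (z_c − 1.652 − 27.424)×3.369
The z_c×3.369 term appears on both sides and cancels. Collect the known terms of each column as K = Σ(ρt)_known − 3.369 × (depth of known layers): K_1 = 114.25007 − 3.369×40.61 = −22.56502; K_2 = 45.474388 − 3.369×(1.652 + 27.424) = −52.482656.
Balance: K_1 = K_2 + 10.26×ρ, so ρ = (K_1 − K_2)/10.26 = 29.9176/10.26 = 2.92 g/cm³.

2.92 g/cm³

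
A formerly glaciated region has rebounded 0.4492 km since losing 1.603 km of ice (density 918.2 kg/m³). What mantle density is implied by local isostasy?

3280 kg/m³

ρ_m = ρ_ice t / u = 918.2 × 1.603 km/0.4492 km = 3280 kg/m³.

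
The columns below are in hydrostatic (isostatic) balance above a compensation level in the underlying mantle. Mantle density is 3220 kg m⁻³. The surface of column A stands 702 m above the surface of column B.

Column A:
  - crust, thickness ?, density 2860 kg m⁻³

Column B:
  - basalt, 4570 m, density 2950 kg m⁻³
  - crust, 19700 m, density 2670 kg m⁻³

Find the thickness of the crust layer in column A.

39800 m

Take the compensation level at the base of the deeper column (depth z_c below the surface of column A) and equate Σ ρ_i t_i down to z_c; mantle fills any gap and the z_c terms cancel.
Column A: x×2860 + (z_c − 0 − x)×3220
Column B: 702×0 + 4570×2950 + 19700×2670 + (z_c − 702 − 24270)×3220
The z_c×3220 term appears on both sides and cancels. Collect the known terms of each column as K = Σ(ρt)_known − 3220 × (depth of known layers): K_A = 0 − 3220×0 = 0; K_B = 66080500 − 3220×(702 + 24270) = −14329340.
Balance: K_A − x×(3220 − 2860) = K_B, so x = (K_A − K_B)/(3220 − 2860) = 14329300/360 = 39800 m.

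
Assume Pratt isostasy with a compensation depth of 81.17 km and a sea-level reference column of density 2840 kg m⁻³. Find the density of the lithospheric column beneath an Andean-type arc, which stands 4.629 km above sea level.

2690 kg m⁻³

Pratt balance: ρ_ref D = ρ (D + h).
ρ = ρ_ref D/(D + h) = 2840 × 81.17 km/(81.17 km + 4.629 km) = 2690 kg m⁻³.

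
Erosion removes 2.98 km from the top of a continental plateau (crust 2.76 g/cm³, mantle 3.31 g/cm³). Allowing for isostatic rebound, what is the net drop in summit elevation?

0.495 km

Rebound u = e ρ_c/ρ_m = 2.98 km × 2.76/3.31 = 2.485 km.
Net surface drop = e − u = 2.98 km − 2.485 km = e (ρ_m − ρ_c)/ρ_m = 0.495 km.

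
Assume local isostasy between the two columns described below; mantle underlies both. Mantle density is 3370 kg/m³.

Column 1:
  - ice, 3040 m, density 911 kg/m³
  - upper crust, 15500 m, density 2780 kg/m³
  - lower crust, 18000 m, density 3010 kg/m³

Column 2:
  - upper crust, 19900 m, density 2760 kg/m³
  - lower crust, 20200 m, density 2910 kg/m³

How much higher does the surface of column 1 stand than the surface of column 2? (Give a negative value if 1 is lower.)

495 m

For any compensation level in the mantle, the mantle terms cancel and isostasy reduces to e = (Σt_1 − Σt_2) − (Σ(ρt)_1 − Σ(ρt)_2) / ρ_m.
Σt_1 = 36540 m; Σt_2 = 40100 m; Σ(ρt)_1 = 100039440; Σ(ρt)_2 = 113706000 (in m·kg/m³).
e = (36540 − 40100) − (100039440 − 113706000) / 3370 = 495 m.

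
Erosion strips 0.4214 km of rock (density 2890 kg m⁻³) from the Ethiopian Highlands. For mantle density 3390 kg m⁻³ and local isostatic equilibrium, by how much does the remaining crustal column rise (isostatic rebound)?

0.359 km

Unloading: uplift u = e ρ_c/ρ_m = 0.4214 km × 2890/3390 = 0.359 km.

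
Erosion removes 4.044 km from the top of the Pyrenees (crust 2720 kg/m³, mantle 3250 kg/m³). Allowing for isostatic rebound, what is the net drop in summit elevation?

Rebound u = e ρ_c/ρ_m = 4.044 km × 2720/3250 = 3.385 km.
Net surface drop = e − u = 4.044 km − 3.385 km = e (ρ_m − ρ_c)/ρ_m = 0.659 km.

0.659 km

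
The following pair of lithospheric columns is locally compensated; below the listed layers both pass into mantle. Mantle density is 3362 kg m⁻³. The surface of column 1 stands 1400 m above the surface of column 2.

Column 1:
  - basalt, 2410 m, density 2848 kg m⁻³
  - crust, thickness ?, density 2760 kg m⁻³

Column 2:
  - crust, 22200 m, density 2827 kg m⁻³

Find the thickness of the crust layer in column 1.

Take the compensation level at the base of the deeper column (depth z_c below the surface of column 1) and equate Σ ρ_i t_i down to z_c; mantle fills any gap and the z_c terms cancel.
Column 1: 2410×2848 + x×2760 + (z_c − 2410 − x)×3362
Column 2: 1400×0 + 22200×2827 + (z_c − 1400 − 22200)×3362
The z_c×3362 term appears on both sides and cancels. Collect the known terms of each column as K = Σ(ρt)_known − 3362 × (depth of known layers): K_1 = 6863680 − 3362×2410 = −1238740; K_2 = 62759400 − 3362×(1400 + 22200) = −16583800.
Balance: K_1 − x×(3362 − 2760) = K_2, so x = (K_1 − K_2)/(3362 − 2760) = 15345100/602 = 25500 m.

25500 m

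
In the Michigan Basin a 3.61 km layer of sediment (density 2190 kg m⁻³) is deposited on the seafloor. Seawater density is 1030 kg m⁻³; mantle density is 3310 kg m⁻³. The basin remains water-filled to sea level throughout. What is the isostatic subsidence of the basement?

1.84 km

Submarine loading: the sediment displaces seawater, and the subsidence is in turn flooded, so s (ρ_m − ρ_w) = t (ρ_sed − ρ_w).
s = 3.61 km × (2190 − 1030) / (3310 − 1030) = 1.84 km.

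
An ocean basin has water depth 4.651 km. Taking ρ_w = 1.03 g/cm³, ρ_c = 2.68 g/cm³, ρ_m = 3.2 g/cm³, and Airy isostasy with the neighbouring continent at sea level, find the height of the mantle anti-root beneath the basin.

14.8 km

Equating mass per unit area of the two columns: replacing crust with seawater at the top is compensated by replacing crust with mantle at the base: d (ρ_c − ρ_w) = a (ρ_m − ρ_c).
a = d (ρ_c − ρ_w)/(ρ_m − ρ_c) = 4.651 km × 1.65/0.52 = 14.8 km.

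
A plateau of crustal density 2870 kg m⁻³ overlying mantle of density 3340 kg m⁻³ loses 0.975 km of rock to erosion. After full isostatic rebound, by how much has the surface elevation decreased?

Rebound u = e ρ_c/ρ_m = 0.975 km × 2870/3340 = 0.8378 km.
Net surface drop = e − u = 0.975 km − 0.8378 km = e (ρ_m − ρ_c)/ρ_m = 0.137 km.

0.137 km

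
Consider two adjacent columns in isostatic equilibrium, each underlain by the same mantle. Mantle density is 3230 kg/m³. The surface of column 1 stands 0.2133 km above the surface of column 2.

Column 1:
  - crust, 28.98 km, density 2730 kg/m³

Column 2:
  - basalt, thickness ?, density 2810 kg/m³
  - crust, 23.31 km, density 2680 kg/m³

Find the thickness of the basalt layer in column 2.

Take the compensation level at the base of the deeper column (depth z_c below the surface of column 1) and equate Σ ρ_i t_i down to z_c; mantle fills any gap and the z_c terms cancel.
Column 1: 28.98×2730 + (z_c − 28.98)×3230
Column 2: 0.2133×0 + x×2810 + 23.31×2680 + (z_c − 0.2133 − 23.31 − x)×3230
The z_c×3230 term appears on both sides and cancels. Collect the known terms of each column as K = Σ(ρt)_known − 3230 × (depth of known layers): K_1 = 79115.4 − 3230×28.98 = −14490; K_2 = 62470.8 − 3230×(0.2133 + 23.31) = −13509.459.
Balance: K_1 = K_2 − x×(3230 − 2810), so x = (K_2 − K_1)/(3230 − 2810) = 980.541/420 = 2.33 km.

2.33 km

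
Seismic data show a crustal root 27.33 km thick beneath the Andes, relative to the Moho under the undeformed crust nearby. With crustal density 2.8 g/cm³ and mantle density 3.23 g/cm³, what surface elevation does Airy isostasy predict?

4.2 km

By Archimedes' principle applied to the lithosphere: ρ_c h = (ρ_m − ρ_c) r.
h = r (ρ_m − ρ_c) / ρ_c = 27.33 km × (3.23 − 2.8) / 2.8 = 4.2 km.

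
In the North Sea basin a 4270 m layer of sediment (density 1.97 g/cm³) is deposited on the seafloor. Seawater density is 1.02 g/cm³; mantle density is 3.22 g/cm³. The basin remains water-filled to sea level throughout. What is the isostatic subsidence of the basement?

Submarine loading: the sediment displaces seawater, and the subsidence is in turn flooded, so s (ρ_m − ρ_w) = t (ρ_sed − ρ_w).
s = 4270 m × (1.97 − 1.02) / (3.22 − 1.02) = 1840 m.

1840 m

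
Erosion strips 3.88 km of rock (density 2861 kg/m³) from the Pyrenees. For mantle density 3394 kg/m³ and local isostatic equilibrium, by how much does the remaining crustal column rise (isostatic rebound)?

Unloading: uplift u = e ρ_c/ρ_m = 3.88 km × 2861/3394 = 3.27 km.

3.27 km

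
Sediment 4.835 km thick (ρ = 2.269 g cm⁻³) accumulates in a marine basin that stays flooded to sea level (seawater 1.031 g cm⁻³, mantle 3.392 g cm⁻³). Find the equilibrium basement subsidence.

2.54 km

Submarine loading: the sediment displaces seawater, and the subsidence is in turn flooded, so s (ρ_m − ρ_w) = t (ρ_sed − ρ_w).
s = 4.835 km × (2.269 − 1.031) / (3.392 − 1.031) = 2.54 km.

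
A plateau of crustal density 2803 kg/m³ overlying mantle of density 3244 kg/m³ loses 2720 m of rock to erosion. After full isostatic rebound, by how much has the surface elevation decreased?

370 m

Rebound u = e ρ_c/ρ_m = 2720 m × 2803/3244 = 2350 m.
Net surface drop = e − u = 2720 m − 2350 m = e (ρ_m − ρ_c)/ρ_m = 370 m.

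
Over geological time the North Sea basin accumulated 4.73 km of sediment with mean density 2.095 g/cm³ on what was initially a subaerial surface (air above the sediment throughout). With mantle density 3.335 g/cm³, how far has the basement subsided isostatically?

2.97 km

Subaerial load: s = t ρ_sed / ρ_m = 4.73 km × 2.095/3.335 = 2.97 km.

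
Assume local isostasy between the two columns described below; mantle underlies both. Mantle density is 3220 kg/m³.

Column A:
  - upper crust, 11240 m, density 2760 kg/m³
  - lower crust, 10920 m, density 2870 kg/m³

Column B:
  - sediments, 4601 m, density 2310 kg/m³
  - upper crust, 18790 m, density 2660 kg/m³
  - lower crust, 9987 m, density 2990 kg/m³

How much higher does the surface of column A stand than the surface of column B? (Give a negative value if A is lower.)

−2490 m

For any compensation level in the mantle, the mantle terms cancel and isostasy reduces to e = (Σt_A − Σt_B) − (Σ(ρt)_A − Σ(ρt)_B) / ρ_m.
Σt_A = 22160 m; Σt_B = 33378 m; Σ(ρt)_A = 62362800; Σ(ρt)_B = 90470840 (in m·kg/m³).
e = (22160 − 33378) − (62362800 − 90470840) / 3220 = −2490 m.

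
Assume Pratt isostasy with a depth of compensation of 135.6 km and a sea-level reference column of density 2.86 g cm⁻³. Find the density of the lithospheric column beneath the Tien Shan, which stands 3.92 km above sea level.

Pratt balance: ρ_ref D = ρ (D + h).
ρ = ρ_ref D/(D + h) = 2.86 × 135.6 km/(135.6 km + 3.92 km) = 2.78 g cm⁻³.

2.78 g cm⁻³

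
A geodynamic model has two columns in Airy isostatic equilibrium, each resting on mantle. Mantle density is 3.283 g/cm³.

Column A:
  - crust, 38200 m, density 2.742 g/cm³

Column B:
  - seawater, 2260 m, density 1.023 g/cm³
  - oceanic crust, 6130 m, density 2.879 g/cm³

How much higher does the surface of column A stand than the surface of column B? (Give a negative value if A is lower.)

For any compensation level in the mantle, the mantle terms cancel and isostasy reduces to e = (Σt_A − Σt_B) − (Σ(ρt)_A − Σ(ρt)_B) / ρ_m.
Σt_A = 38200 m; Σt_B = 8390 m; Σ(ρt)_A = 104744.4; Σ(ρt)_B = 19960.25 (in m·g/cm³).
e = (38200 − 8390) − (104744.4 − 19960.25) / 3.283 = 3980 m.

3980 m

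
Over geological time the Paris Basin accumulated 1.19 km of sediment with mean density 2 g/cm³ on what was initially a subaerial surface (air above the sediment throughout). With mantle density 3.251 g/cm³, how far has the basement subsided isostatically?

0.732 km

Subaerial load: s = t ρ_sed / ρ_m = 1.19 km × 2/3.251 = 0.732 km.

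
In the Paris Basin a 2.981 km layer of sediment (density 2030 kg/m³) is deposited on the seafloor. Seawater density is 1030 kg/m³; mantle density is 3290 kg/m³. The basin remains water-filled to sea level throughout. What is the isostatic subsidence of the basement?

1.32 km

Submarine loading: the sediment displaces seawater, and the subsidence is in turn flooded, so s (ρ_m − ρ_w) = t (ρ_sed − ρ_w).
s = 2.981 km × (2030 − 1030) / (3290 − 1030) = 1.32 km.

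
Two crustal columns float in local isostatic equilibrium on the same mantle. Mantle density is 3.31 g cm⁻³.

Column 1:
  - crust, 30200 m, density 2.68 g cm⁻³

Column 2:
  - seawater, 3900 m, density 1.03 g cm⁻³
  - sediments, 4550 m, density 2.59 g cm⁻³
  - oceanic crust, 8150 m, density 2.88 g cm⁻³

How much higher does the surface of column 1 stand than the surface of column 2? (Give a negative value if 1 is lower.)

For any compensation level in the mantle, the mantle terms cancel and isostasy reduces to e = (Σt_1 − Σt_2) − (Σ(ρt)_1 − Σ(ρt)_2) / ρ_m.
Σt_1 = 30200 m; Σt_2 = 16600 m; Σ(ρt)_1 = 80936; Σ(ρt)_2 = 39273.5 (in m·g cm⁻³).
e = (30200 − 16600) − (80936 − 39273.5) / 3.31 = 1010 m.

1010 m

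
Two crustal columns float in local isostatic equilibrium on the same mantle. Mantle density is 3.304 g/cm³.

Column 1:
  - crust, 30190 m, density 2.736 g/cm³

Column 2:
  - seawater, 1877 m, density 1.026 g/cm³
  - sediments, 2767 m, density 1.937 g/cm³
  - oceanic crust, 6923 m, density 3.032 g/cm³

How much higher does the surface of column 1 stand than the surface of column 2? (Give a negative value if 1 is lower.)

2180 m

For any compensation level in the mantle, the mantle terms cancel and isostasy reduces to e = (Σt_1 − Σt_2) − (Σ(ρt)_1 − Σ(ρt)_2) / ρ_m.
Σt_1 = 30190 m; Σt_2 = 11567 m; Σ(ρt)_1 = 82599.84; Σ(ρt)_2 = 28276.017 (in m·g/cm³).
e = (30190 − 11567) − (82599.84 − 28276.017) / 3.304 = 2180 m.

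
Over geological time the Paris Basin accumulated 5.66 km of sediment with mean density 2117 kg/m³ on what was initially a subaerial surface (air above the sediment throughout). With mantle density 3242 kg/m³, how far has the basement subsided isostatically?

3.7 km

Subaerial load: s = t ρ_sed / ρ_m = 5.66 km × 2117/3242 = 3.7 km.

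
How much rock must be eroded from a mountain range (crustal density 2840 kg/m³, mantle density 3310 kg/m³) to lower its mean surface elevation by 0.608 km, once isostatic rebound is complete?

4.28 km

Net drop Δ = e − u = e − e ρ_c/ρ_m = e (ρ_m − ρ_c)/ρ_m.
e = Δ ρ_m/(ρ_m − ρ_c) = 0.608 km × 3310/470 = 4.28 km.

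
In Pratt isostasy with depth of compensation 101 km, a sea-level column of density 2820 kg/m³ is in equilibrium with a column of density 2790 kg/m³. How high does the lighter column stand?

ρ_ref D = ρ (D + h) → h = D (ρ_ref − ρ)/ρ.
h = 101 km × (2820 − 2790)/2790 = 1.09 km.

1.09 km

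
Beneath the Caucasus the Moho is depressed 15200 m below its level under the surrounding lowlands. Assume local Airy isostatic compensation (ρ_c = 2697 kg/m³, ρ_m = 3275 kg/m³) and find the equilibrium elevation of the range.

Balancing pressure at the compensation depth: ρ_c h = (ρ_m − ρ_c) r.
h = r (ρ_m − ρ_c) / ρ_c = 15200 m × (3275 − 2697) / 2697 = 3260 m.

3260 m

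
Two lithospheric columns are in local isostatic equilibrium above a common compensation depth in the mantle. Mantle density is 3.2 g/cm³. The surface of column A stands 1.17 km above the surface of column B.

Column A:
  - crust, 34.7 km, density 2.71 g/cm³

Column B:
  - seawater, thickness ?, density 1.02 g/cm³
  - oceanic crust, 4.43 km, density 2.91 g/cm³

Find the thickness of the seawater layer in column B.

5.49 km

Take the compensation level at the base of the deeper column (depth z_c below the surface of column A) and equate Σ ρ_i t_i down to z_c; mantle fills any gap and the z_c terms cancel.
Column A: 34.7×2.71 + (z_c − 34.7)×3.2
Column B: 1.17×0 + x×1.02 + 4.43×2.91 + (z_c − 1.17 − 4.43 − x)×3.2
The z_c×3.2 term appears on both sides and cancels. Collect the known terms of each column as K = Σ(ρt)_known − 3.2 × (depth of known layers): K_A = 94.037 − 3.2×34.7 = −17.003; K_B = 12.8913 − 3.2×(1.17 + 4.43) = −5.0287.
Balance: K_A = K_B − x×(3.2 − 1.02), so x = (K_B − K_A)/(3.2 − 1.02) = 11.9743/2.18 = 5.49 km.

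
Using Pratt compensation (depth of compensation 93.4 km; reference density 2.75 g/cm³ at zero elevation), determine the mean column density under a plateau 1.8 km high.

2.7 g/cm³

Pratt balance: ρ_ref D = ρ (D + h).
ρ = ρ_ref D/(D + h) = 2.75 × 93.4 km/(93.4 km + 1.8 km) = 2.7 g/cm³.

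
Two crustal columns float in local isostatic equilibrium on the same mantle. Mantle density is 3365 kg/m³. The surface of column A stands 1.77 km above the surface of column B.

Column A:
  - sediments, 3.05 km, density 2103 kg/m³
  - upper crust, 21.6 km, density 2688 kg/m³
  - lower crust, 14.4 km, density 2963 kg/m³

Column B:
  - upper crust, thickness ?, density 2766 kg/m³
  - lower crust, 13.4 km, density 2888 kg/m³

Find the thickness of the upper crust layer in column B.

Take the compensation level at the base of the deeper column (depth z_c below the surface of column A) and equate Σ ρ_i t_i down to z_c; mantle fills any gap and the z_c terms cancel.
Column A: 3.05×2103 + 21.6×2688 + 14.4×2963 + (z_c − 39.05)×3365
Column B: 1.77×0 + x×2766 + 13.4×2888 + (z_c − 1.77 − 13.4 − x)×3365
The z_c×3365 term appears on both sides and cancels. Collect the known terms of each column as K = Σ(ρt)_known − 3365 × (depth of known layers): K_A = 107142.15 − 3365×39.05 = −24261.1; K_B = 38699.2 − 3365×(1.77 + 13.4) = −12347.85.
Balance: K_A = K_B − x×(3365 − 2766), so x = (K_B − K_A)/(3365 − 2766) = 11913.2/599 = 19.9 km.

19.9 km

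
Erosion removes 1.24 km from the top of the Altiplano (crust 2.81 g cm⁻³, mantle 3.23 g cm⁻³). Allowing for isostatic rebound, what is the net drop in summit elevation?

Rebound u = e ρ_c/ρ_m = 1.24 km × 2.81/3.23 = 1.079 km.
Net surface drop = e − u = 1.24 km − 1.079 km = e (ρ_m − ρ_c)/ρ_m = 0.161 km.

0.161 km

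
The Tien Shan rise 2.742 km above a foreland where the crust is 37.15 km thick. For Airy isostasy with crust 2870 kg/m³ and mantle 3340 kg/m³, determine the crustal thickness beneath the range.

Root depth r = h ρ_c / (ρ_m − ρ_c) = 2.742 km × 2870 / 470 = 16.74 km.
Total thickness = T + h + r = 37.15 km + 2.742 km + 16.74 km = 56.6 km.

56.6 km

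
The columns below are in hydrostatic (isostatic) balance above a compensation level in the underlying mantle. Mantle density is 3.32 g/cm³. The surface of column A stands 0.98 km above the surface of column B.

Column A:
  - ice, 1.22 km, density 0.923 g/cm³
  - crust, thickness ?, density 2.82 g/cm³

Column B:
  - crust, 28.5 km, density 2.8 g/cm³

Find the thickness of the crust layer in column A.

Take the compensation level at the base of the deeper column (depth z_c below the surface of column A) and equate Σ ρ_i t_i down to z_c; mantle fills any gap and the z_c terms cancel.
Column A: 1.22×0.923 + x×2.82 + (z_c − 1.22 − x)×3.32
Column B: 0.98×0 + 28.5×2.8 + (z_c − 0.98 − 28.5)×3.32
The z_c×3.32 term appears on both sides and cancels. Collect the known terms of each column as K = Σ(ρt)_known − 3.32 × (depth of known layers): K_A = 1.12606 − 3.32×1.22 = −2.92434; K_B = 79.8 − 3.32×(0.98 + 28.5) = −18.0736.
Balance: K_A − x×(3.32 − 2.82) = K_B, so x = (K_A − K_B)/(3.32 − 2.82) = 15.1493/0.5 = 30.3 km.

30.3 km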